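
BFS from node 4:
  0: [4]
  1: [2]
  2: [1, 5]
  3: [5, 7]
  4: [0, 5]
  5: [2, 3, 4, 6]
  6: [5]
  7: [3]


Visit 4, enqueue [0, 5]
Visit 0, enqueue []
Visit 5, enqueue [2, 3, 6]
Visit 2, enqueue [1]
Visit 3, enqueue [7]
Visit 6, enqueue []
Visit 1, enqueue []
Visit 7, enqueue []

BFS order: [4, 0, 5, 2, 3, 6, 1, 7]


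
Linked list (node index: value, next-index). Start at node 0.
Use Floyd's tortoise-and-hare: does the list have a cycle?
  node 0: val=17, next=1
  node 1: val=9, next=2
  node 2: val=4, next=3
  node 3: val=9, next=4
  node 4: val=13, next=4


Floyd's tortoise (slow, +1) and hare (fast, +2):
  init: slow=0, fast=0
  step 1: slow=1, fast=2
  step 2: slow=2, fast=4
  step 3: slow=3, fast=4
  step 4: slow=4, fast=4
  slow == fast at node 4: cycle detected

Cycle: yes


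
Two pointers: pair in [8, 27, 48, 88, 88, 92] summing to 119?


lo=0(8)+hi=5(92)=100
lo=1(27)+hi=5(92)=119

Yes: 27+92=119


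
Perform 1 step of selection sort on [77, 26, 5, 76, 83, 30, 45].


Initial: [77, 26, 5, 76, 83, 30, 45]
Step 1: min=5 at 2
  Swap: [5, 26, 77, 76, 83, 30, 45]

After 1 step: [5, 26, 77, 76, 83, 30, 45]


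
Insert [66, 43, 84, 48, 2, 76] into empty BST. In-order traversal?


Insert 66: root
Insert 43: L from 66
Insert 84: R from 66
Insert 48: L from 66 -> R from 43
Insert 2: L from 66 -> L from 43
Insert 76: R from 66 -> L from 84

In-order: [2, 43, 48, 66, 76, 84]


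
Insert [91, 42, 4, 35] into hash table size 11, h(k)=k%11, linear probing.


Insert 91: h=3 -> slot 3
Insert 42: h=9 -> slot 9
Insert 4: h=4 -> slot 4
Insert 35: h=2 -> slot 2

Table: [None, None, 35, 91, 4, None, None, None, None, 42, None]


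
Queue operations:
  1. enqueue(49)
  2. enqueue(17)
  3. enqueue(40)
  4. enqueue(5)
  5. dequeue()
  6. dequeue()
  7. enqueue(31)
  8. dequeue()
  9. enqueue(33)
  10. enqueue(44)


enqueue(49) -> [49]
enqueue(17) -> [49, 17]
enqueue(40) -> [49, 17, 40]
enqueue(5) -> [49, 17, 40, 5]
dequeue()->49, [17, 40, 5]
dequeue()->17, [40, 5]
enqueue(31) -> [40, 5, 31]
dequeue()->40, [5, 31]
enqueue(33) -> [5, 31, 33]
enqueue(44) -> [5, 31, 33, 44]

Final queue: [5, 31, 33, 44]


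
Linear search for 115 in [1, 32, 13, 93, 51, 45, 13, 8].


i=0: 1!=115
i=1: 32!=115
i=2: 13!=115
i=3: 93!=115
i=4: 51!=115
i=5: 45!=115
i=6: 13!=115
i=7: 8!=115

Not found, 8 comps


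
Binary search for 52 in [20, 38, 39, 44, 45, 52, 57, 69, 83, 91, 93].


Step 1: lo=0, hi=10, mid=5, val=52

Found at index 5


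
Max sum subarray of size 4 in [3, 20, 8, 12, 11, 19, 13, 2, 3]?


[0:4]: 43
[1:5]: 51
[2:6]: 50
[3:7]: 55
[4:8]: 45
[5:9]: 37

Max: 55 at [3:7]


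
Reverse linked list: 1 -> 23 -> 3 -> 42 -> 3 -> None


Step 1: curr=1, set curr.next=prev(None) | reversed so far: 1
Step 2: curr=23, set curr.next=prev(1) | reversed so far: 23 -> 1
Step 3: curr=3, set curr.next=prev(23) | reversed so far: 3 -> 23 -> 1
Step 4: curr=42, set curr.next=prev(3) | reversed so far: 42 -> 3 -> 23 -> 1
Step 5: curr=3, set curr.next=prev(42) | reversed so far: 3 -> 42 -> 3 -> 23 -> 1

3 -> 42 -> 3 -> 23 -> 1 -> None


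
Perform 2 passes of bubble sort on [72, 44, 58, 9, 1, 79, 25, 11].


Initial: [72, 44, 58, 9, 1, 79, 25, 11]
Pass 1: [44, 58, 9, 1, 72, 25, 11, 79] (6 swaps)
Pass 2: [44, 9, 1, 58, 25, 11, 72, 79] (4 swaps)

After 2 passes: [44, 9, 1, 58, 25, 11, 72, 79]


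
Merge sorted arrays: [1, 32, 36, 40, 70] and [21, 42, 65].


Take 1 from A
Take 21 from B
Take 32 from A
Take 36 from A
Take 40 from A
Take 42 from B
Take 65 from B

Merged: [1, 21, 32, 36, 40, 42, 65, 70]


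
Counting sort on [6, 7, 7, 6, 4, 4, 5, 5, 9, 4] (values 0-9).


Input: [6, 7, 7, 6, 4, 4, 5, 5, 9, 4]
Counts: [0, 0, 0, 0, 3, 2, 2, 2, 0, 1]

Sorted: [4, 4, 4, 5, 5, 6, 6, 7, 7, 9]


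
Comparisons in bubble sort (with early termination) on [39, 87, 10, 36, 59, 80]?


Algorithm: bubble sort (with early termination)
Input: [39, 87, 10, 36, 59, 80]
Sorted: [10, 36, 39, 59, 80, 87]

12


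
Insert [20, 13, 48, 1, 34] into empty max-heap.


Insert 20: [20]
Insert 13: [20, 13]
Insert 48: [48, 13, 20]
Insert 1: [48, 13, 20, 1]
Insert 34: [48, 34, 20, 1, 13]

Final heap: [48, 34, 20, 1, 13]


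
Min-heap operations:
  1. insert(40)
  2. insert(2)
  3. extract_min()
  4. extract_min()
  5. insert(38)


insert(40) -> [40]
insert(2) -> [2, 40]
extract_min()->2, [40]
extract_min()->40, []
insert(38) -> [38]

Final heap: [38]


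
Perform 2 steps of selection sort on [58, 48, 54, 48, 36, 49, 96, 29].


Initial: [58, 48, 54, 48, 36, 49, 96, 29]
Step 1: min=29 at 7
  Swap: [29, 48, 54, 48, 36, 49, 96, 58]
Step 2: min=36 at 4
  Swap: [29, 36, 54, 48, 48, 49, 96, 58]

After 2 steps: [29, 36, 54, 48, 48, 49, 96, 58]


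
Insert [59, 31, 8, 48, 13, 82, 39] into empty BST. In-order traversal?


Insert 59: root
Insert 31: L from 59
Insert 8: L from 59 -> L from 31
Insert 48: L from 59 -> R from 31
Insert 13: L from 59 -> L from 31 -> R from 8
Insert 82: R from 59
Insert 39: L from 59 -> R from 31 -> L from 48

In-order: [8, 13, 31, 39, 48, 59, 82]


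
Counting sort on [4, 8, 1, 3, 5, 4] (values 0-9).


Input: [4, 8, 1, 3, 5, 4]
Counts: [0, 1, 0, 1, 2, 1, 0, 0, 1, 0]

Sorted: [1, 3, 4, 4, 5, 8]


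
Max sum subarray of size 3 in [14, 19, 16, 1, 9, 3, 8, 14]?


[0:3]: 49
[1:4]: 36
[2:5]: 26
[3:6]: 13
[4:7]: 20
[5:8]: 25

Max: 49 at [0:3]


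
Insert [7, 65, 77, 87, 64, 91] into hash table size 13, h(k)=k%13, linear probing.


Insert 7: h=7 -> slot 7
Insert 65: h=0 -> slot 0
Insert 77: h=12 -> slot 12
Insert 87: h=9 -> slot 9
Insert 64: h=12, 2 probes -> slot 1
Insert 91: h=0, 2 probes -> slot 2

Table: [65, 64, 91, None, None, None, None, 7, None, 87, None, None, 77]


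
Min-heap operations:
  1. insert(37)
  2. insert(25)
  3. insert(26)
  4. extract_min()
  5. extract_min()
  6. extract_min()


insert(37) -> [37]
insert(25) -> [25, 37]
insert(26) -> [25, 37, 26]
extract_min()->25, [26, 37]
extract_min()->26, [37]
extract_min()->37, []

Final heap: []


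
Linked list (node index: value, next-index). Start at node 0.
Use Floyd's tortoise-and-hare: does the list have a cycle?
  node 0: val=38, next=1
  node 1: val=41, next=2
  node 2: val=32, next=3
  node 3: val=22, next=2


Floyd's tortoise (slow, +1) and hare (fast, +2):
  init: slow=0, fast=0
  step 1: slow=1, fast=2
  step 2: slow=2, fast=2
  slow == fast at node 2: cycle detected

Cycle: yes


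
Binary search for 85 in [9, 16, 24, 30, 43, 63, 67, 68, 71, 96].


Step 1: lo=0, hi=9, mid=4, val=43
Step 2: lo=5, hi=9, mid=7, val=68
Step 3: lo=8, hi=9, mid=8, val=71
Step 4: lo=9, hi=9, mid=9, val=96

Not found


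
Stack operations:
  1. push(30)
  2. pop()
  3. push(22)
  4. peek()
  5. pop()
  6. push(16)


push(30) -> [30]
pop()->30, []
push(22) -> [22]
peek()->22
pop()->22, []
push(16) -> [16]

Final stack: [16]


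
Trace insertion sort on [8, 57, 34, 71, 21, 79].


Initial: [8, 57, 34, 71, 21, 79]
Insert 57: [8, 57, 34, 71, 21, 79]
Insert 34: [8, 34, 57, 71, 21, 79]
Insert 71: [8, 34, 57, 71, 21, 79]
Insert 21: [8, 21, 34, 57, 71, 79]
Insert 79: [8, 21, 34, 57, 71, 79]

Sorted: [8, 21, 34, 57, 71, 79]


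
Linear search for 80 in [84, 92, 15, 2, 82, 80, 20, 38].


i=0: 84!=80
i=1: 92!=80
i=2: 15!=80
i=3: 2!=80
i=4: 82!=80
i=5: 80==80 found!

Found at 5, 6 comps


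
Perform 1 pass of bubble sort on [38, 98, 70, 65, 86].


Initial: [38, 98, 70, 65, 86]
Pass 1: [38, 70, 65, 86, 98] (3 swaps)

After 1 pass: [38, 70, 65, 86, 98]


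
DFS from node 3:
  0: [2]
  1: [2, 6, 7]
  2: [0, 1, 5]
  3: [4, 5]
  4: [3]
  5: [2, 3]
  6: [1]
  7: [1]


Visit 3, push [5, 4]
Visit 4, push []
Visit 5, push [2]
Visit 2, push [1, 0]
Visit 0, push []
Visit 1, push [7, 6]
Visit 6, push []
Visit 7, push []

DFS order: [3, 4, 5, 2, 0, 1, 6, 7]


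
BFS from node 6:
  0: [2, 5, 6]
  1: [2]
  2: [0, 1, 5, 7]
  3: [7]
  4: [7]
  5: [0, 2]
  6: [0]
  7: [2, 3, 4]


Visit 6, enqueue [0]
Visit 0, enqueue [2, 5]
Visit 2, enqueue [1, 7]
Visit 5, enqueue []
Visit 1, enqueue []
Visit 7, enqueue [3, 4]
Visit 3, enqueue []
Visit 4, enqueue []

BFS order: [6, 0, 2, 5, 1, 7, 3, 4]


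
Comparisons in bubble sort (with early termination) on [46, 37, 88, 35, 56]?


Algorithm: bubble sort (with early termination)
Input: [46, 37, 88, 35, 56]
Sorted: [35, 37, 46, 56, 88]

10


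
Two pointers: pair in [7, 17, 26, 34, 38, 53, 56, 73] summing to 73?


lo=0(7)+hi=7(73)=80
lo=0(7)+hi=6(56)=63
lo=1(17)+hi=6(56)=73

Yes: 17+56=73


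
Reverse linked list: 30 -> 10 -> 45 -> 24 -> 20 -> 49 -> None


Step 1: curr=30, set curr.next=prev(None) | reversed so far: 30
Step 2: curr=10, set curr.next=prev(30) | reversed so far: 10 -> 30
Step 3: curr=45, set curr.next=prev(10) | reversed so far: 45 -> 10 -> 30
Step 4: curr=24, set curr.next=prev(45) | reversed so far: 24 -> 45 -> 10 -> 30
Step 5: curr=20, set curr.next=prev(24) | reversed so far: 20 -> 24 -> 45 -> 10 -> 30
Step 6: curr=49, set curr.next=prev(20) | reversed so far: 49 -> 20 -> 24 -> 45 -> 10 -> 30

49 -> 20 -> 24 -> 45 -> 10 -> 30 -> None


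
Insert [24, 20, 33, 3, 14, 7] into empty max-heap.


Insert 24: [24]
Insert 20: [24, 20]
Insert 33: [33, 20, 24]
Insert 3: [33, 20, 24, 3]
Insert 14: [33, 20, 24, 3, 14]
Insert 7: [33, 20, 24, 3, 14, 7]

Final heap: [33, 20, 24, 3, 14, 7]


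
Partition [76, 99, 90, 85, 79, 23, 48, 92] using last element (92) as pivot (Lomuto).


Pivot: 92
  76 <= 92: advance i (no swap)
  90 <= 92: swap -> [76, 90, 99, 85, 79, 23, 48, 92]
  85 <= 92: swap -> [76, 90, 85, 99, 79, 23, 48, 92]
  79 <= 92: swap -> [76, 90, 85, 79, 99, 23, 48, 92]
  23 <= 92: swap -> [76, 90, 85, 79, 23, 99, 48, 92]
  48 <= 92: swap -> [76, 90, 85, 79, 23, 48, 99, 92]
Place pivot at 6: [76, 90, 85, 79, 23, 48, 92, 99]

Partitioned: [76, 90, 85, 79, 23, 48, 92, 99]


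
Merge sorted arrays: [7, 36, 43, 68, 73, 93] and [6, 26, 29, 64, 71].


Take 6 from B
Take 7 from A
Take 26 from B
Take 29 from B
Take 36 from A
Take 43 from A
Take 64 from B
Take 68 from A
Take 71 from B

Merged: [6, 7, 26, 29, 36, 43, 64, 68, 71, 73, 93]


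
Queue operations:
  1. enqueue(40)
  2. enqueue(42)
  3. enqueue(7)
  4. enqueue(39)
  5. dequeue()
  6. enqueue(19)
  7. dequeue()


enqueue(40) -> [40]
enqueue(42) -> [40, 42]
enqueue(7) -> [40, 42, 7]
enqueue(39) -> [40, 42, 7, 39]
dequeue()->40, [42, 7, 39]
enqueue(19) -> [42, 7, 39, 19]
dequeue()->42, [7, 39, 19]

Final queue: [7, 39, 19]


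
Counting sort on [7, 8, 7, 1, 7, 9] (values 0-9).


Input: [7, 8, 7, 1, 7, 9]
Counts: [0, 1, 0, 0, 0, 0, 0, 3, 1, 1]

Sorted: [1, 7, 7, 7, 8, 9]


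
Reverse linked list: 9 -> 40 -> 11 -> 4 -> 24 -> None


Step 1: curr=9, set curr.next=prev(None) | reversed so far: 9
Step 2: curr=40, set curr.next=prev(9) | reversed so far: 40 -> 9
Step 3: curr=11, set curr.next=prev(40) | reversed so far: 11 -> 40 -> 9
Step 4: curr=4, set curr.next=prev(11) | reversed so far: 4 -> 11 -> 40 -> 9
Step 5: curr=24, set curr.next=prev(4) | reversed so far: 24 -> 4 -> 11 -> 40 -> 9

24 -> 4 -> 11 -> 40 -> 9 -> None


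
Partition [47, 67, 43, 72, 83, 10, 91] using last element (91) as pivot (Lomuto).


Pivot: 91
  47 <= 91: advance i (no swap)
  67 <= 91: advance i (no swap)
  43 <= 91: advance i (no swap)
  72 <= 91: advance i (no swap)
  83 <= 91: advance i (no swap)
  10 <= 91: advance i (no swap)
Place pivot at 6: [47, 67, 43, 72, 83, 10, 91]

Partitioned: [47, 67, 43, 72, 83, 10, 91]


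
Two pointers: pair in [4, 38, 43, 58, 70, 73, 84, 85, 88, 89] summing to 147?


lo=0(4)+hi=9(89)=93
lo=1(38)+hi=9(89)=127
lo=2(43)+hi=9(89)=132
lo=3(58)+hi=9(89)=147

Yes: 58+89=147


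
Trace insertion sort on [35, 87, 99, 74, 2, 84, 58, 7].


Initial: [35, 87, 99, 74, 2, 84, 58, 7]
Insert 87: [35, 87, 99, 74, 2, 84, 58, 7]
Insert 99: [35, 87, 99, 74, 2, 84, 58, 7]
Insert 74: [35, 74, 87, 99, 2, 84, 58, 7]
Insert 2: [2, 35, 74, 87, 99, 84, 58, 7]
Insert 84: [2, 35, 74, 84, 87, 99, 58, 7]
Insert 58: [2, 35, 58, 74, 84, 87, 99, 7]
Insert 7: [2, 7, 35, 58, 74, 84, 87, 99]

Sorted: [2, 7, 35, 58, 74, 84, 87, 99]


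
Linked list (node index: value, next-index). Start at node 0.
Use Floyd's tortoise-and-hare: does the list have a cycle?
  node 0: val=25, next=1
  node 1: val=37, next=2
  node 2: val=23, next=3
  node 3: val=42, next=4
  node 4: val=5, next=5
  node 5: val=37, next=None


Floyd's tortoise (slow, +1) and hare (fast, +2):
  init: slow=0, fast=0
  step 1: slow=1, fast=2
  step 2: slow=2, fast=4
  step 3: fast 4->5->None, no cycle

Cycle: no


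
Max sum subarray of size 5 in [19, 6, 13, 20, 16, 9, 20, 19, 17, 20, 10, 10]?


[0:5]: 74
[1:6]: 64
[2:7]: 78
[3:8]: 84
[4:9]: 81
[5:10]: 85
[6:11]: 86
[7:12]: 76

Max: 86 at [6:11]


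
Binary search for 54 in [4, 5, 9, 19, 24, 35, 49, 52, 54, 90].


Step 1: lo=0, hi=9, mid=4, val=24
Step 2: lo=5, hi=9, mid=7, val=52
Step 3: lo=8, hi=9, mid=8, val=54

Found at index 8


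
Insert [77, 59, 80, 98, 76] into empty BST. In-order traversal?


Insert 77: root
Insert 59: L from 77
Insert 80: R from 77
Insert 98: R from 77 -> R from 80
Insert 76: L from 77 -> R from 59

In-order: [59, 76, 77, 80, 98]


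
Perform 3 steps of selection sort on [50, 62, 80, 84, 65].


Initial: [50, 62, 80, 84, 65]
Step 1: min=50 at 0
  Swap: [50, 62, 80, 84, 65]
Step 2: min=62 at 1
  Swap: [50, 62, 80, 84, 65]
Step 3: min=65 at 4
  Swap: [50, 62, 65, 84, 80]

After 3 steps: [50, 62, 65, 84, 80]


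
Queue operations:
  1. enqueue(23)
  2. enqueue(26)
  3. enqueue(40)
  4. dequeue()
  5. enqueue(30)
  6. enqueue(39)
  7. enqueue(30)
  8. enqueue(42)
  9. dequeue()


enqueue(23) -> [23]
enqueue(26) -> [23, 26]
enqueue(40) -> [23, 26, 40]
dequeue()->23, [26, 40]
enqueue(30) -> [26, 40, 30]
enqueue(39) -> [26, 40, 30, 39]
enqueue(30) -> [26, 40, 30, 39, 30]
enqueue(42) -> [26, 40, 30, 39, 30, 42]
dequeue()->26, [40, 30, 39, 30, 42]

Final queue: [40, 30, 39, 30, 42]


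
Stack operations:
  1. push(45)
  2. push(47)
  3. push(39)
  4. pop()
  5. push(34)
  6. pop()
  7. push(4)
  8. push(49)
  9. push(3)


push(45) -> [45]
push(47) -> [45, 47]
push(39) -> [45, 47, 39]
pop()->39, [45, 47]
push(34) -> [45, 47, 34]
pop()->34, [45, 47]
push(4) -> [45, 47, 4]
push(49) -> [45, 47, 4, 49]
push(3) -> [45, 47, 4, 49, 3]

Final stack: [45, 47, 4, 49, 3]


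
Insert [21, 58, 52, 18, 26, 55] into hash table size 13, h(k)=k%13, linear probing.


Insert 21: h=8 -> slot 8
Insert 58: h=6 -> slot 6
Insert 52: h=0 -> slot 0
Insert 18: h=5 -> slot 5
Insert 26: h=0, 1 probes -> slot 1
Insert 55: h=3 -> slot 3

Table: [52, 26, None, 55, None, 18, 58, None, 21, None, None, None, None]


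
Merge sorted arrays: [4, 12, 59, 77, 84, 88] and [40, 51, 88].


Take 4 from A
Take 12 from A
Take 40 from B
Take 51 from B
Take 59 from A
Take 77 from A
Take 84 from A
Take 88 from A

Merged: [4, 12, 40, 51, 59, 77, 84, 88, 88]


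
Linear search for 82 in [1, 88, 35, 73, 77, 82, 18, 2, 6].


i=0: 1!=82
i=1: 88!=82
i=2: 35!=82
i=3: 73!=82
i=4: 77!=82
i=5: 82==82 found!

Found at 5, 6 comps


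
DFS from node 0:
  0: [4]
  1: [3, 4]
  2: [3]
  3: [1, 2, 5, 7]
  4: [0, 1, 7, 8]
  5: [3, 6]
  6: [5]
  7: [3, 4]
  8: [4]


Visit 0, push [4]
Visit 4, push [8, 7, 1]
Visit 1, push [3]
Visit 3, push [7, 5, 2]
Visit 2, push []
Visit 5, push [6]
Visit 6, push []
Visit 7, push []
Visit 8, push []

DFS order: [0, 4, 1, 3, 2, 5, 6, 7, 8]


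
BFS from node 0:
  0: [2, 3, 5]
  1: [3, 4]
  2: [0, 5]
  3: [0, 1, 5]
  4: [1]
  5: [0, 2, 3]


Visit 0, enqueue [2, 3, 5]
Visit 2, enqueue []
Visit 3, enqueue [1]
Visit 5, enqueue []
Visit 1, enqueue [4]
Visit 4, enqueue []

BFS order: [0, 2, 3, 5, 1, 4]


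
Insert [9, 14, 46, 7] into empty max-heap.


Insert 9: [9]
Insert 14: [14, 9]
Insert 46: [46, 9, 14]
Insert 7: [46, 9, 14, 7]

Final heap: [46, 9, 14, 7]


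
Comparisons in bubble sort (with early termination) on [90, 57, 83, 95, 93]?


Algorithm: bubble sort (with early termination)
Input: [90, 57, 83, 95, 93]
Sorted: [57, 83, 90, 93, 95]

7


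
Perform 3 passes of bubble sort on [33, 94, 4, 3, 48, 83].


Initial: [33, 94, 4, 3, 48, 83]
Pass 1: [33, 4, 3, 48, 83, 94] (4 swaps)
Pass 2: [4, 3, 33, 48, 83, 94] (2 swaps)
Pass 3: [3, 4, 33, 48, 83, 94] (1 swaps)

After 3 passes: [3, 4, 33, 48, 83, 94]


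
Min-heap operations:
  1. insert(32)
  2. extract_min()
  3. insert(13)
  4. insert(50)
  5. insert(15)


insert(32) -> [32]
extract_min()->32, []
insert(13) -> [13]
insert(50) -> [13, 50]
insert(15) -> [13, 50, 15]

Final heap: [13, 50, 15]


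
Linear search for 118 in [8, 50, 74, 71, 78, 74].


i=0: 8!=118
i=1: 50!=118
i=2: 74!=118
i=3: 71!=118
i=4: 78!=118
i=5: 74!=118

Not found, 6 comps


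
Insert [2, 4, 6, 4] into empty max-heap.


Insert 2: [2]
Insert 4: [4, 2]
Insert 6: [6, 2, 4]
Insert 4: [6, 4, 4, 2]

Final heap: [6, 4, 4, 2]


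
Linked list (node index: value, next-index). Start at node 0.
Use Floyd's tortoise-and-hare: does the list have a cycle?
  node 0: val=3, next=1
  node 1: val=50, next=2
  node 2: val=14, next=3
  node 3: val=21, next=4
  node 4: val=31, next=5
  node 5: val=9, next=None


Floyd's tortoise (slow, +1) and hare (fast, +2):
  init: slow=0, fast=0
  step 1: slow=1, fast=2
  step 2: slow=2, fast=4
  step 3: fast 4->5->None, no cycle

Cycle: no


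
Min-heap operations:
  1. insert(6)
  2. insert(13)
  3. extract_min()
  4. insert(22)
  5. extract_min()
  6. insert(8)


insert(6) -> [6]
insert(13) -> [6, 13]
extract_min()->6, [13]
insert(22) -> [13, 22]
extract_min()->13, [22]
insert(8) -> [8, 22]

Final heap: [8, 22]


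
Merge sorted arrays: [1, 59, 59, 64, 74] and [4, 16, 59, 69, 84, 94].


Take 1 from A
Take 4 from B
Take 16 from B
Take 59 from A
Take 59 from A
Take 59 from B
Take 64 from A
Take 69 from B
Take 74 from A

Merged: [1, 4, 16, 59, 59, 59, 64, 69, 74, 84, 94]


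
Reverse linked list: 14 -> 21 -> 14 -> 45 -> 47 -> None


Step 1: curr=14, set curr.next=prev(None) | reversed so far: 14
Step 2: curr=21, set curr.next=prev(14) | reversed so far: 21 -> 14
Step 3: curr=14, set curr.next=prev(21) | reversed so far: 14 -> 21 -> 14
Step 4: curr=45, set curr.next=prev(14) | reversed so far: 45 -> 14 -> 21 -> 14
Step 5: curr=47, set curr.next=prev(45) | reversed so far: 47 -> 45 -> 14 -> 21 -> 14

47 -> 45 -> 14 -> 21 -> 14 -> None


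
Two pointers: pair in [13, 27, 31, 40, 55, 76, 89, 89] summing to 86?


lo=0(13)+hi=7(89)=102
lo=0(13)+hi=6(89)=102
lo=0(13)+hi=5(76)=89
lo=0(13)+hi=4(55)=68
lo=1(27)+hi=4(55)=82
lo=2(31)+hi=4(55)=86

Yes: 31+55=86


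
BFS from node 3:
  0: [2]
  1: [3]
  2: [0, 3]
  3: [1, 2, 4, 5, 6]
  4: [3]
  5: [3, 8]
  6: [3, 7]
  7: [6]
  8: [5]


Visit 3, enqueue [1, 2, 4, 5, 6]
Visit 1, enqueue []
Visit 2, enqueue [0]
Visit 4, enqueue []
Visit 5, enqueue [8]
Visit 6, enqueue [7]
Visit 0, enqueue []
Visit 8, enqueue []
Visit 7, enqueue []

BFS order: [3, 1, 2, 4, 5, 6, 0, 8, 7]


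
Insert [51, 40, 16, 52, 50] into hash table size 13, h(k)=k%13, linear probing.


Insert 51: h=12 -> slot 12
Insert 40: h=1 -> slot 1
Insert 16: h=3 -> slot 3
Insert 52: h=0 -> slot 0
Insert 50: h=11 -> slot 11

Table: [52, 40, None, 16, None, None, None, None, None, None, None, 50, 51]


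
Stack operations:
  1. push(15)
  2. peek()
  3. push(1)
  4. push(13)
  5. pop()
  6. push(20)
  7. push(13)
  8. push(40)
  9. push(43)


push(15) -> [15]
peek()->15
push(1) -> [15, 1]
push(13) -> [15, 1, 13]
pop()->13, [15, 1]
push(20) -> [15, 1, 20]
push(13) -> [15, 1, 20, 13]
push(40) -> [15, 1, 20, 13, 40]
push(43) -> [15, 1, 20, 13, 40, 43]

Final stack: [15, 1, 20, 13, 40, 43]


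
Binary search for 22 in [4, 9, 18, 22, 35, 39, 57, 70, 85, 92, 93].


Step 1: lo=0, hi=10, mid=5, val=39
Step 2: lo=0, hi=4, mid=2, val=18
Step 3: lo=3, hi=4, mid=3, val=22

Found at index 3


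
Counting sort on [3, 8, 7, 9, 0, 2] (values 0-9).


Input: [3, 8, 7, 9, 0, 2]
Counts: [1, 0, 1, 1, 0, 0, 0, 1, 1, 1]

Sorted: [0, 2, 3, 7, 8, 9]


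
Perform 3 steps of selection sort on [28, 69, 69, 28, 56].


Initial: [28, 69, 69, 28, 56]
Step 1: min=28 at 0
  Swap: [28, 69, 69, 28, 56]
Step 2: min=28 at 3
  Swap: [28, 28, 69, 69, 56]
Step 3: min=56 at 4
  Swap: [28, 28, 56, 69, 69]

After 3 steps: [28, 28, 56, 69, 69]


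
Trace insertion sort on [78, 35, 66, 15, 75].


Initial: [78, 35, 66, 15, 75]
Insert 35: [35, 78, 66, 15, 75]
Insert 66: [35, 66, 78, 15, 75]
Insert 15: [15, 35, 66, 78, 75]
Insert 75: [15, 35, 66, 75, 78]

Sorted: [15, 35, 66, 75, 78]


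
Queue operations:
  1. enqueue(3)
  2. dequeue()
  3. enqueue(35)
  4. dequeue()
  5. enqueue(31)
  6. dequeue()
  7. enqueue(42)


enqueue(3) -> [3]
dequeue()->3, []
enqueue(35) -> [35]
dequeue()->35, []
enqueue(31) -> [31]
dequeue()->31, []
enqueue(42) -> [42]

Final queue: [42]


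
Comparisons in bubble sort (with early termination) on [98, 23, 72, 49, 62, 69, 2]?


Algorithm: bubble sort (with early termination)
Input: [98, 23, 72, 49, 62, 69, 2]
Sorted: [2, 23, 49, 62, 69, 72, 98]

21


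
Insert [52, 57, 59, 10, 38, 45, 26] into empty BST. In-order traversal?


Insert 52: root
Insert 57: R from 52
Insert 59: R from 52 -> R from 57
Insert 10: L from 52
Insert 38: L from 52 -> R from 10
Insert 45: L from 52 -> R from 10 -> R from 38
Insert 26: L from 52 -> R from 10 -> L from 38

In-order: [10, 26, 38, 45, 52, 57, 59]


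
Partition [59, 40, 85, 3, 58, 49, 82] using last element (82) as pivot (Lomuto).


Pivot: 82
  59 <= 82: advance i (no swap)
  40 <= 82: advance i (no swap)
  3 <= 82: swap -> [59, 40, 3, 85, 58, 49, 82]
  58 <= 82: swap -> [59, 40, 3, 58, 85, 49, 82]
  49 <= 82: swap -> [59, 40, 3, 58, 49, 85, 82]
Place pivot at 5: [59, 40, 3, 58, 49, 82, 85]

Partitioned: [59, 40, 3, 58, 49, 82, 85]


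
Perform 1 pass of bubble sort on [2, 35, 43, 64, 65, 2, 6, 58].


Initial: [2, 35, 43, 64, 65, 2, 6, 58]
Pass 1: [2, 35, 43, 64, 2, 6, 58, 65] (3 swaps)

After 1 pass: [2, 35, 43, 64, 2, 6, 58, 65]


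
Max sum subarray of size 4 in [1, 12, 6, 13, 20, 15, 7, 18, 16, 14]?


[0:4]: 32
[1:5]: 51
[2:6]: 54
[3:7]: 55
[4:8]: 60
[5:9]: 56
[6:10]: 55

Max: 60 at [4:8]


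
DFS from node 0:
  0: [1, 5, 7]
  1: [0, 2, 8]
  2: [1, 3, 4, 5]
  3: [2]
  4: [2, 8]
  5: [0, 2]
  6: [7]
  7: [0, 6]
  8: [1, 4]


Visit 0, push [7, 5, 1]
Visit 1, push [8, 2]
Visit 2, push [5, 4, 3]
Visit 3, push []
Visit 4, push [8]
Visit 8, push []
Visit 5, push []
Visit 7, push [6]
Visit 6, push []

DFS order: [0, 1, 2, 3, 4, 8, 5, 7, 6]


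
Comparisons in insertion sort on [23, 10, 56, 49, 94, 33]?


Algorithm: insertion sort
Input: [23, 10, 56, 49, 94, 33]
Sorted: [10, 23, 33, 49, 56, 94]

9


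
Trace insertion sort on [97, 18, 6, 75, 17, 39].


Initial: [97, 18, 6, 75, 17, 39]
Insert 18: [18, 97, 6, 75, 17, 39]
Insert 6: [6, 18, 97, 75, 17, 39]
Insert 75: [6, 18, 75, 97, 17, 39]
Insert 17: [6, 17, 18, 75, 97, 39]
Insert 39: [6, 17, 18, 39, 75, 97]

Sorted: [6, 17, 18, 39, 75, 97]


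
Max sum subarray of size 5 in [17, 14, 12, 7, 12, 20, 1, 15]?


[0:5]: 62
[1:6]: 65
[2:7]: 52
[3:8]: 55

Max: 65 at [1:6]


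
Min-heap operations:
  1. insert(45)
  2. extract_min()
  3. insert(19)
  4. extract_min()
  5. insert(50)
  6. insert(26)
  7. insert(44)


insert(45) -> [45]
extract_min()->45, []
insert(19) -> [19]
extract_min()->19, []
insert(50) -> [50]
insert(26) -> [26, 50]
insert(44) -> [26, 50, 44]

Final heap: [26, 50, 44]


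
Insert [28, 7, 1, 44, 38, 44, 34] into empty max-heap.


Insert 28: [28]
Insert 7: [28, 7]
Insert 1: [28, 7, 1]
Insert 44: [44, 28, 1, 7]
Insert 38: [44, 38, 1, 7, 28]
Insert 44: [44, 38, 44, 7, 28, 1]
Insert 34: [44, 38, 44, 7, 28, 1, 34]

Final heap: [44, 38, 44, 7, 28, 1, 34]


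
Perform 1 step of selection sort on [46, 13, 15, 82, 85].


Initial: [46, 13, 15, 82, 85]
Step 1: min=13 at 1
  Swap: [13, 46, 15, 82, 85]

After 1 step: [13, 46, 15, 82, 85]


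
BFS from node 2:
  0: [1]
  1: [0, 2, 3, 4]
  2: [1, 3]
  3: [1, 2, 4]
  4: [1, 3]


Visit 2, enqueue [1, 3]
Visit 1, enqueue [0, 4]
Visit 3, enqueue []
Visit 0, enqueue []
Visit 4, enqueue []

BFS order: [2, 1, 3, 0, 4]


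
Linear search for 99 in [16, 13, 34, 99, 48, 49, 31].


i=0: 16!=99
i=1: 13!=99
i=2: 34!=99
i=3: 99==99 found!

Found at 3, 4 comps


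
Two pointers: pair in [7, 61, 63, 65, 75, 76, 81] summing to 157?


lo=0(7)+hi=6(81)=88
lo=1(61)+hi=6(81)=142
lo=2(63)+hi=6(81)=144
lo=3(65)+hi=6(81)=146
lo=4(75)+hi=6(81)=156
lo=5(76)+hi=6(81)=157

Yes: 76+81=157


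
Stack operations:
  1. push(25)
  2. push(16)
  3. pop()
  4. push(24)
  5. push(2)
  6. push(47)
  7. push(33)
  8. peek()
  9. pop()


push(25) -> [25]
push(16) -> [25, 16]
pop()->16, [25]
push(24) -> [25, 24]
push(2) -> [25, 24, 2]
push(47) -> [25, 24, 2, 47]
push(33) -> [25, 24, 2, 47, 33]
peek()->33
pop()->33, [25, 24, 2, 47]

Final stack: [25, 24, 2, 47]


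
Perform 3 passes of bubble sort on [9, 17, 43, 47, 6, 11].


Initial: [9, 17, 43, 47, 6, 11]
Pass 1: [9, 17, 43, 6, 11, 47] (2 swaps)
Pass 2: [9, 17, 6, 11, 43, 47] (2 swaps)
Pass 3: [9, 6, 11, 17, 43, 47] (2 swaps)

After 3 passes: [9, 6, 11, 17, 43, 47]


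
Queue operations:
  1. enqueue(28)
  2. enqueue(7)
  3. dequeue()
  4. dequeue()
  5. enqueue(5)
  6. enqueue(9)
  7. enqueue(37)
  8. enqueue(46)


enqueue(28) -> [28]
enqueue(7) -> [28, 7]
dequeue()->28, [7]
dequeue()->7, []
enqueue(5) -> [5]
enqueue(9) -> [5, 9]
enqueue(37) -> [5, 9, 37]
enqueue(46) -> [5, 9, 37, 46]

Final queue: [5, 9, 37, 46]


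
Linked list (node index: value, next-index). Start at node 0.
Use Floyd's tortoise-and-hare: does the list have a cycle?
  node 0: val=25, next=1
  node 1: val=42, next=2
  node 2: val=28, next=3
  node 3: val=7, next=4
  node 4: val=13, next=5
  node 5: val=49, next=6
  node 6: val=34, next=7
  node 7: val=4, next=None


Floyd's tortoise (slow, +1) and hare (fast, +2):
  init: slow=0, fast=0
  step 1: slow=1, fast=2
  step 2: slow=2, fast=4
  step 3: slow=3, fast=6
  step 4: fast 6->7->None, no cycle

Cycle: no


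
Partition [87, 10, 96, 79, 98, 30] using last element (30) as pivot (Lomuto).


Pivot: 30
  10 <= 30: swap -> [10, 87, 96, 79, 98, 30]
Place pivot at 1: [10, 30, 96, 79, 98, 87]

Partitioned: [10, 30, 96, 79, 98, 87]


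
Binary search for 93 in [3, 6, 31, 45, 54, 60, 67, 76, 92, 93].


Step 1: lo=0, hi=9, mid=4, val=54
Step 2: lo=5, hi=9, mid=7, val=76
Step 3: lo=8, hi=9, mid=8, val=92
Step 4: lo=9, hi=9, mid=9, val=93

Found at index 9


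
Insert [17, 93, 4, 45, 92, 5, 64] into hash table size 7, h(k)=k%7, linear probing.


Insert 17: h=3 -> slot 3
Insert 93: h=2 -> slot 2
Insert 4: h=4 -> slot 4
Insert 45: h=3, 2 probes -> slot 5
Insert 92: h=1 -> slot 1
Insert 5: h=5, 1 probes -> slot 6
Insert 64: h=1, 6 probes -> slot 0

Table: [64, 92, 93, 17, 4, 45, 5]


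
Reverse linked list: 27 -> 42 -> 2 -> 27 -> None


Step 1: curr=27, set curr.next=prev(None) | reversed so far: 27
Step 2: curr=42, set curr.next=prev(27) | reversed so far: 42 -> 27
Step 3: curr=2, set curr.next=prev(42) | reversed so far: 2 -> 42 -> 27
Step 4: curr=27, set curr.next=prev(2) | reversed so far: 27 -> 2 -> 42 -> 27

27 -> 2 -> 42 -> 27 -> None


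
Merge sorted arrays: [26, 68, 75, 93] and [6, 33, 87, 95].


Take 6 from B
Take 26 from A
Take 33 from B
Take 68 from A
Take 75 from A
Take 87 from B
Take 93 from A

Merged: [6, 26, 33, 68, 75, 87, 93, 95]


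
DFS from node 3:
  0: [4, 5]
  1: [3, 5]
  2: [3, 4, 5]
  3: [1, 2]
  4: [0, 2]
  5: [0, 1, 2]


Visit 3, push [2, 1]
Visit 1, push [5]
Visit 5, push [2, 0]
Visit 0, push [4]
Visit 4, push [2]
Visit 2, push []

DFS order: [3, 1, 5, 0, 4, 2]


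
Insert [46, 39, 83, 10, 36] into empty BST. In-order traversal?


Insert 46: root
Insert 39: L from 46
Insert 83: R from 46
Insert 10: L from 46 -> L from 39
Insert 36: L from 46 -> L from 39 -> R from 10

In-order: [10, 36, 39, 46, 83]


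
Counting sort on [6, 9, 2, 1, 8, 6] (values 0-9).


Input: [6, 9, 2, 1, 8, 6]
Counts: [0, 1, 1, 0, 0, 0, 2, 0, 1, 1]

Sorted: [1, 2, 6, 6, 8, 9]


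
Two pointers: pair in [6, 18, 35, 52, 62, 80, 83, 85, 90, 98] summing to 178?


lo=0(6)+hi=9(98)=104
lo=1(18)+hi=9(98)=116
lo=2(35)+hi=9(98)=133
lo=3(52)+hi=9(98)=150
lo=4(62)+hi=9(98)=160
lo=5(80)+hi=9(98)=178

Yes: 80+98=178


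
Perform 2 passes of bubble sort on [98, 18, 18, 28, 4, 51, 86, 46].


Initial: [98, 18, 18, 28, 4, 51, 86, 46]
Pass 1: [18, 18, 28, 4, 51, 86, 46, 98] (7 swaps)
Pass 2: [18, 18, 4, 28, 51, 46, 86, 98] (2 swaps)

After 2 passes: [18, 18, 4, 28, 51, 46, 86, 98]


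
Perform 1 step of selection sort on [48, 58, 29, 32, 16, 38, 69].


Initial: [48, 58, 29, 32, 16, 38, 69]
Step 1: min=16 at 4
  Swap: [16, 58, 29, 32, 48, 38, 69]

After 1 step: [16, 58, 29, 32, 48, 38, 69]


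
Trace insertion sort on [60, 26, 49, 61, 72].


Initial: [60, 26, 49, 61, 72]
Insert 26: [26, 60, 49, 61, 72]
Insert 49: [26, 49, 60, 61, 72]
Insert 61: [26, 49, 60, 61, 72]
Insert 72: [26, 49, 60, 61, 72]

Sorted: [26, 49, 60, 61, 72]


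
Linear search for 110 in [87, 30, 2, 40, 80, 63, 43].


i=0: 87!=110
i=1: 30!=110
i=2: 2!=110
i=3: 40!=110
i=4: 80!=110
i=5: 63!=110
i=6: 43!=110

Not found, 7 comps


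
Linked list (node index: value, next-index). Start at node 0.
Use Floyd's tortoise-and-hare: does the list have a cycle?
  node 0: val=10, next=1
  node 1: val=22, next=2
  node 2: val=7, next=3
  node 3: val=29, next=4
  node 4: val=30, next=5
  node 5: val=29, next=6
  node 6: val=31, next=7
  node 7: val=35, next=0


Floyd's tortoise (slow, +1) and hare (fast, +2):
  init: slow=0, fast=0
  step 1: slow=1, fast=2
  step 2: slow=2, fast=4
  step 3: slow=3, fast=6
  step 4: slow=4, fast=0
  step 5: slow=5, fast=2
  step 6: slow=6, fast=4
  step 7: slow=7, fast=6
  step 8: slow=0, fast=0
  slow == fast at node 0: cycle detected

Cycle: yes


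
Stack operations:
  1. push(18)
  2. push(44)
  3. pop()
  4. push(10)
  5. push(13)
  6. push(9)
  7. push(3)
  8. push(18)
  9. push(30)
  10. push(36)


push(18) -> [18]
push(44) -> [18, 44]
pop()->44, [18]
push(10) -> [18, 10]
push(13) -> [18, 10, 13]
push(9) -> [18, 10, 13, 9]
push(3) -> [18, 10, 13, 9, 3]
push(18) -> [18, 10, 13, 9, 3, 18]
push(30) -> [18, 10, 13, 9, 3, 18, 30]
push(36) -> [18, 10, 13, 9, 3, 18, 30, 36]

Final stack: [18, 10, 13, 9, 3, 18, 30, 36]


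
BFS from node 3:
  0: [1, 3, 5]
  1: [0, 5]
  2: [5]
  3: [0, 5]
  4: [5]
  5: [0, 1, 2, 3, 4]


Visit 3, enqueue [0, 5]
Visit 0, enqueue [1]
Visit 5, enqueue [2, 4]
Visit 1, enqueue []
Visit 2, enqueue []
Visit 4, enqueue []

BFS order: [3, 0, 5, 1, 2, 4]


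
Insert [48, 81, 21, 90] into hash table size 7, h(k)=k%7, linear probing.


Insert 48: h=6 -> slot 6
Insert 81: h=4 -> slot 4
Insert 21: h=0 -> slot 0
Insert 90: h=6, 2 probes -> slot 1

Table: [21, 90, None, None, 81, None, 48]


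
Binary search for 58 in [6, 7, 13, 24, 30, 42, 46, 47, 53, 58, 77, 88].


Step 1: lo=0, hi=11, mid=5, val=42
Step 2: lo=6, hi=11, mid=8, val=53
Step 3: lo=9, hi=11, mid=10, val=77
Step 4: lo=9, hi=9, mid=9, val=58

Found at index 9


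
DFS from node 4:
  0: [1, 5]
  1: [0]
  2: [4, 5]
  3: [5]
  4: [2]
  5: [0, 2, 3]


Visit 4, push [2]
Visit 2, push [5]
Visit 5, push [3, 0]
Visit 0, push [1]
Visit 1, push []
Visit 3, push []

DFS order: [4, 2, 5, 0, 1, 3]


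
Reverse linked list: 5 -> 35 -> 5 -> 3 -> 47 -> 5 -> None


Step 1: curr=5, set curr.next=prev(None) | reversed so far: 5
Step 2: curr=35, set curr.next=prev(5) | reversed so far: 35 -> 5
Step 3: curr=5, set curr.next=prev(35) | reversed so far: 5 -> 35 -> 5
Step 4: curr=3, set curr.next=prev(5) | reversed so far: 3 -> 5 -> 35 -> 5
Step 5: curr=47, set curr.next=prev(3) | reversed so far: 47 -> 3 -> 5 -> 35 -> 5
Step 6: curr=5, set curr.next=prev(47) | reversed so far: 5 -> 47 -> 3 -> 5 -> 35 -> 5

5 -> 47 -> 3 -> 5 -> 35 -> 5 -> None


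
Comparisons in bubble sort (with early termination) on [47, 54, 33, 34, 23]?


Algorithm: bubble sort (with early termination)
Input: [47, 54, 33, 34, 23]
Sorted: [23, 33, 34, 47, 54]

10


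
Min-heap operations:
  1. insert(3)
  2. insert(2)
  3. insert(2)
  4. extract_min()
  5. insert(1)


insert(3) -> [3]
insert(2) -> [2, 3]
insert(2) -> [2, 3, 2]
extract_min()->2, [2, 3]
insert(1) -> [1, 3, 2]

Final heap: [1, 3, 2]


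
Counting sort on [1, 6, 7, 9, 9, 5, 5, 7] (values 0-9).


Input: [1, 6, 7, 9, 9, 5, 5, 7]
Counts: [0, 1, 0, 0, 0, 2, 1, 2, 0, 2]

Sorted: [1, 5, 5, 6, 7, 7, 9, 9]


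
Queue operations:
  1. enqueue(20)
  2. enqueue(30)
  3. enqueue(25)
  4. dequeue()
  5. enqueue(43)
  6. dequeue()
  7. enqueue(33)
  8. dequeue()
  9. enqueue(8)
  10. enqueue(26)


enqueue(20) -> [20]
enqueue(30) -> [20, 30]
enqueue(25) -> [20, 30, 25]
dequeue()->20, [30, 25]
enqueue(43) -> [30, 25, 43]
dequeue()->30, [25, 43]
enqueue(33) -> [25, 43, 33]
dequeue()->25, [43, 33]
enqueue(8) -> [43, 33, 8]
enqueue(26) -> [43, 33, 8, 26]

Final queue: [43, 33, 8, 26]


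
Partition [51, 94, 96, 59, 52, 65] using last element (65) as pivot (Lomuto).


Pivot: 65
  51 <= 65: advance i (no swap)
  59 <= 65: swap -> [51, 59, 96, 94, 52, 65]
  52 <= 65: swap -> [51, 59, 52, 94, 96, 65]
Place pivot at 3: [51, 59, 52, 65, 96, 94]

Partitioned: [51, 59, 52, 65, 96, 94]


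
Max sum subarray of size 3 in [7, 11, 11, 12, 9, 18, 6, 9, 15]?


[0:3]: 29
[1:4]: 34
[2:5]: 32
[3:6]: 39
[4:7]: 33
[5:8]: 33
[6:9]: 30

Max: 39 at [3:6]


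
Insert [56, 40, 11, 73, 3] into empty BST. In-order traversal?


Insert 56: root
Insert 40: L from 56
Insert 11: L from 56 -> L from 40
Insert 73: R from 56
Insert 3: L from 56 -> L from 40 -> L from 11

In-order: [3, 11, 40, 56, 73]


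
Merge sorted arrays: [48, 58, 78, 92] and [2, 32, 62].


Take 2 from B
Take 32 from B
Take 48 from A
Take 58 from A
Take 62 from B

Merged: [2, 32, 48, 58, 62, 78, 92]


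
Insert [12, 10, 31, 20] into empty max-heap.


Insert 12: [12]
Insert 10: [12, 10]
Insert 31: [31, 10, 12]
Insert 20: [31, 20, 12, 10]

Final heap: [31, 20, 12, 10]


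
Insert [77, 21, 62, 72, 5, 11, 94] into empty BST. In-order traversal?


Insert 77: root
Insert 21: L from 77
Insert 62: L from 77 -> R from 21
Insert 72: L from 77 -> R from 21 -> R from 62
Insert 5: L from 77 -> L from 21
Insert 11: L from 77 -> L from 21 -> R from 5
Insert 94: R from 77

In-order: [5, 11, 21, 62, 72, 77, 94]


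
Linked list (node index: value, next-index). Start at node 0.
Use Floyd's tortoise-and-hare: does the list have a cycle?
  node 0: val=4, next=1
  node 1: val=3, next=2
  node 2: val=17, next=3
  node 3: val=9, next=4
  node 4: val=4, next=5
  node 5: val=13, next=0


Floyd's tortoise (slow, +1) and hare (fast, +2):
  init: slow=0, fast=0
  step 1: slow=1, fast=2
  step 2: slow=2, fast=4
  step 3: slow=3, fast=0
  step 4: slow=4, fast=2
  step 5: slow=5, fast=4
  step 6: slow=0, fast=0
  slow == fast at node 0: cycle detected

Cycle: yes


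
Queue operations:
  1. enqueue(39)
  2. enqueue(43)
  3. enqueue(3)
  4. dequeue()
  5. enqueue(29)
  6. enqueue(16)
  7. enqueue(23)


enqueue(39) -> [39]
enqueue(43) -> [39, 43]
enqueue(3) -> [39, 43, 3]
dequeue()->39, [43, 3]
enqueue(29) -> [43, 3, 29]
enqueue(16) -> [43, 3, 29, 16]
enqueue(23) -> [43, 3, 29, 16, 23]

Final queue: [43, 3, 29, 16, 23]


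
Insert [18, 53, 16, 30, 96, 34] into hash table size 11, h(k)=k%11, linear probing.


Insert 18: h=7 -> slot 7
Insert 53: h=9 -> slot 9
Insert 16: h=5 -> slot 5
Insert 30: h=8 -> slot 8
Insert 96: h=8, 2 probes -> slot 10
Insert 34: h=1 -> slot 1

Table: [None, 34, None, None, None, 16, None, 18, 30, 53, 96]


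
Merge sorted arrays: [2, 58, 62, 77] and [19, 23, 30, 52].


Take 2 from A
Take 19 from B
Take 23 from B
Take 30 from B
Take 52 from B

Merged: [2, 19, 23, 30, 52, 58, 62, 77]


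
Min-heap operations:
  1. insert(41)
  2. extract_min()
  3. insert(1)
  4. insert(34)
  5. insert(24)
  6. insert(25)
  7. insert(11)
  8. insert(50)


insert(41) -> [41]
extract_min()->41, []
insert(1) -> [1]
insert(34) -> [1, 34]
insert(24) -> [1, 34, 24]
insert(25) -> [1, 25, 24, 34]
insert(11) -> [1, 11, 24, 34, 25]
insert(50) -> [1, 11, 24, 34, 25, 50]

Final heap: [1, 11, 24, 34, 25, 50]


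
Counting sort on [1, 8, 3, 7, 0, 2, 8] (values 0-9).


Input: [1, 8, 3, 7, 0, 2, 8]
Counts: [1, 1, 1, 1, 0, 0, 0, 1, 2, 0]

Sorted: [0, 1, 2, 3, 7, 8, 8]


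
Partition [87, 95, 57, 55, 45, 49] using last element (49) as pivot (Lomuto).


Pivot: 49
  45 <= 49: swap -> [45, 95, 57, 55, 87, 49]
Place pivot at 1: [45, 49, 57, 55, 87, 95]

Partitioned: [45, 49, 57, 55, 87, 95]


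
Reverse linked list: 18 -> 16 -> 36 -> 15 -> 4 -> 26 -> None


Step 1: curr=18, set curr.next=prev(None) | reversed so far: 18
Step 2: curr=16, set curr.next=prev(18) | reversed so far: 16 -> 18
Step 3: curr=36, set curr.next=prev(16) | reversed so far: 36 -> 16 -> 18
Step 4: curr=15, set curr.next=prev(36) | reversed so far: 15 -> 36 -> 16 -> 18
Step 5: curr=4, set curr.next=prev(15) | reversed so far: 4 -> 15 -> 36 -> 16 -> 18
Step 6: curr=26, set curr.next=prev(4) | reversed so far: 26 -> 4 -> 15 -> 36 -> 16 -> 18

26 -> 4 -> 15 -> 36 -> 16 -> 18 -> None


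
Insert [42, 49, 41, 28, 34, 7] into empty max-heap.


Insert 42: [42]
Insert 49: [49, 42]
Insert 41: [49, 42, 41]
Insert 28: [49, 42, 41, 28]
Insert 34: [49, 42, 41, 28, 34]
Insert 7: [49, 42, 41, 28, 34, 7]

Final heap: [49, 42, 41, 28, 34, 7]


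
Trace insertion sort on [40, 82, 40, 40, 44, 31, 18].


Initial: [40, 82, 40, 40, 44, 31, 18]
Insert 82: [40, 82, 40, 40, 44, 31, 18]
Insert 40: [40, 40, 82, 40, 44, 31, 18]
Insert 40: [40, 40, 40, 82, 44, 31, 18]
Insert 44: [40, 40, 40, 44, 82, 31, 18]
Insert 31: [31, 40, 40, 40, 44, 82, 18]
Insert 18: [18, 31, 40, 40, 40, 44, 82]

Sorted: [18, 31, 40, 40, 40, 44, 82]


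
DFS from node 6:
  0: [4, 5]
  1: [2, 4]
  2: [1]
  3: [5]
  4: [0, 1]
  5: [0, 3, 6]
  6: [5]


Visit 6, push [5]
Visit 5, push [3, 0]
Visit 0, push [4]
Visit 4, push [1]
Visit 1, push [2]
Visit 2, push []
Visit 3, push []

DFS order: [6, 5, 0, 4, 1, 2, 3]


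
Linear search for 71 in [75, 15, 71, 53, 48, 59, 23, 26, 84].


i=0: 75!=71
i=1: 15!=71
i=2: 71==71 found!

Found at 2, 3 comps


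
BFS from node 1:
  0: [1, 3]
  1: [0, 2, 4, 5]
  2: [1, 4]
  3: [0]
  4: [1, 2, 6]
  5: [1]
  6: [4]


Visit 1, enqueue [0, 2, 4, 5]
Visit 0, enqueue [3]
Visit 2, enqueue []
Visit 4, enqueue [6]
Visit 5, enqueue []
Visit 3, enqueue []
Visit 6, enqueue []

BFS order: [1, 0, 2, 4, 5, 3, 6]


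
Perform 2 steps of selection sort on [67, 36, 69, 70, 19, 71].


Initial: [67, 36, 69, 70, 19, 71]
Step 1: min=19 at 4
  Swap: [19, 36, 69, 70, 67, 71]
Step 2: min=36 at 1
  Swap: [19, 36, 69, 70, 67, 71]

After 2 steps: [19, 36, 69, 70, 67, 71]


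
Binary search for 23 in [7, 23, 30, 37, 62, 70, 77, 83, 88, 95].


Step 1: lo=0, hi=9, mid=4, val=62
Step 2: lo=0, hi=3, mid=1, val=23

Found at index 1


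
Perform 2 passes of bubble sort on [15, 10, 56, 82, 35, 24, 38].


Initial: [15, 10, 56, 82, 35, 24, 38]
Pass 1: [10, 15, 56, 35, 24, 38, 82] (4 swaps)
Pass 2: [10, 15, 35, 24, 38, 56, 82] (3 swaps)

After 2 passes: [10, 15, 35, 24, 38, 56, 82]


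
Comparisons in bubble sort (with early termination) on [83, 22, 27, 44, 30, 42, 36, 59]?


Algorithm: bubble sort (with early termination)
Input: [83, 22, 27, 44, 30, 42, 36, 59]
Sorted: [22, 27, 30, 36, 42, 44, 59, 83]

22


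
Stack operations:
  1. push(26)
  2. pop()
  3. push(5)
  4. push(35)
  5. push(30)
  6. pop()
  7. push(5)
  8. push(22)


push(26) -> [26]
pop()->26, []
push(5) -> [5]
push(35) -> [5, 35]
push(30) -> [5, 35, 30]
pop()->30, [5, 35]
push(5) -> [5, 35, 5]
push(22) -> [5, 35, 5, 22]

Final stack: [5, 35, 5, 22]


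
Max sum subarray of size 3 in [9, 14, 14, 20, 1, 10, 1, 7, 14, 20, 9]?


[0:3]: 37
[1:4]: 48
[2:5]: 35
[3:6]: 31
[4:7]: 12
[5:8]: 18
[6:9]: 22
[7:10]: 41
[8:11]: 43

Max: 48 at [1:4]
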